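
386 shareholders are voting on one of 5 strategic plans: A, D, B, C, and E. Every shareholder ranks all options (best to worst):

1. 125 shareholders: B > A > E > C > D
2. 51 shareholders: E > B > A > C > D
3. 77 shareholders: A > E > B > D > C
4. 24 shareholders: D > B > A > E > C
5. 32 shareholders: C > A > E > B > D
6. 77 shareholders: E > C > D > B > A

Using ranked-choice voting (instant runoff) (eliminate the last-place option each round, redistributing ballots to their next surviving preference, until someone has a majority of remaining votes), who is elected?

E

Round 1: A 77, D 24, B 125, C 32, E 128. Eliminate D.
Round 2: A 77, B 149, C 32, E 128. Eliminate C.
Round 3: A 109, B 149, E 128. Eliminate A.
Round 4: B 149, E 237. E has a majority.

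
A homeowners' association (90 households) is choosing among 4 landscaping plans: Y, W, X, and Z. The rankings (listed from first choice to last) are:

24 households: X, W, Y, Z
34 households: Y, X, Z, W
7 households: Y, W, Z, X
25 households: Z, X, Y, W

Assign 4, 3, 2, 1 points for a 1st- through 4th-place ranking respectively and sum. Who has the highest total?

X

Y: 24·2 + 34·4 + 7·4 + 25·2 = 262
W: 24·3 + 34·1 + 7·3 + 25·1 = 152
X: 24·4 + 34·3 + 7·1 + 25·3 = 280
Z: 24·1 + 34·2 + 7·2 + 25·4 = 206
X has the highest Borda score (280).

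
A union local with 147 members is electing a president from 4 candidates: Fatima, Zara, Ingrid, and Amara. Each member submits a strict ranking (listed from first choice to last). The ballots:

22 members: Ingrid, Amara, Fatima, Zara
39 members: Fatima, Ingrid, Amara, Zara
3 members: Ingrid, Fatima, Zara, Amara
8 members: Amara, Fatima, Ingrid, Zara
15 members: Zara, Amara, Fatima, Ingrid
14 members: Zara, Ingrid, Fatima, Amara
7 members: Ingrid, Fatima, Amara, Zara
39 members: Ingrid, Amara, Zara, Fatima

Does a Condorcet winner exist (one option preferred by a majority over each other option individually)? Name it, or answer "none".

Ingrid vs Fatima: 85–62 for Ingrid.
Ingrid vs Zara: 118–29 for Ingrid.
Ingrid vs Amara: 124–23 for Ingrid.
Ingrid beats every other option head-to-head.

Ingrid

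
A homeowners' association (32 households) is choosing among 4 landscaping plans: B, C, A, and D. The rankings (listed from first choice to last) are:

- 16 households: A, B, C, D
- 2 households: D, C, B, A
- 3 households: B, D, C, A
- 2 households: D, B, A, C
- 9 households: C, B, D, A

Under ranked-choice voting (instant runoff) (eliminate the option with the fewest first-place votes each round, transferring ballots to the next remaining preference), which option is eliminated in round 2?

Round 1: B 3, C 9, A 16, D 4. Eliminate B.
Round 2: C 9, A 16, D 7. Eliminate D.

D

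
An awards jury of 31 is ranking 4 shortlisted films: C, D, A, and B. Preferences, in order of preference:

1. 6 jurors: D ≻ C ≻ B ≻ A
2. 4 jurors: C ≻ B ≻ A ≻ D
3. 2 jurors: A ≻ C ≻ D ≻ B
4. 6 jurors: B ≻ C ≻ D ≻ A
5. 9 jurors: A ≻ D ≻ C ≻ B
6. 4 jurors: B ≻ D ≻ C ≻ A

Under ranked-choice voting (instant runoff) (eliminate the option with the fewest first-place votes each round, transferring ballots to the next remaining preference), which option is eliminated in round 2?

D

Round 1: C 4, D 6, A 11, B 10. Eliminate C.
Round 2: D 6, A 11, B 14. Eliminate D.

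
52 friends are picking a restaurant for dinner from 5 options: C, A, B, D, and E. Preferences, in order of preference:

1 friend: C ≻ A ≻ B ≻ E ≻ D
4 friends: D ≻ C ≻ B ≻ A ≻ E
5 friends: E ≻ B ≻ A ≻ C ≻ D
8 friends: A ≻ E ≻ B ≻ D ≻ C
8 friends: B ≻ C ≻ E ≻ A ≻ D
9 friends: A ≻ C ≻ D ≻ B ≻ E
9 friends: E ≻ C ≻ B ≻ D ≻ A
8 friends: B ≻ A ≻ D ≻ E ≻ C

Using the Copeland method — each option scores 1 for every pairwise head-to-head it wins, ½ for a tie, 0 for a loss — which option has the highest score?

B

C: beats D; loses to A, B, and E → score 1.
A: beats C, D, and E; loses to B → score 3.
B: beats C, A, D, and E → score 4.
D: loses to C, A, B, and E → score 0.
E: beats C and D; loses to A and B → score 2.
B has the best pairwise record.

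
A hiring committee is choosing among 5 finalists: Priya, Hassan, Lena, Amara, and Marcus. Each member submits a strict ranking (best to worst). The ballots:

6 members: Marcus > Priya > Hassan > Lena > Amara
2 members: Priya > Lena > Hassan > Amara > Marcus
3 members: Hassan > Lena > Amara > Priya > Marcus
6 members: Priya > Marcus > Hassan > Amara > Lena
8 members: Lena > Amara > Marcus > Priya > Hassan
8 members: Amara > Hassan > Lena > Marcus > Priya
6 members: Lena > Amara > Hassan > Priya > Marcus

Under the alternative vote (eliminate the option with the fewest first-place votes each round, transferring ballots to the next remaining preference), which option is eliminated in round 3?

Amara

Round 1: Priya 8, Hassan 3, Lena 14, Amara 8, Marcus 6. Eliminate Hassan.
Round 2: Priya 8, Lena 17, Amara 8, Marcus 6. Eliminate Marcus.
Round 3: Priya 14, Lena 17, Amara 8. Eliminate Amara.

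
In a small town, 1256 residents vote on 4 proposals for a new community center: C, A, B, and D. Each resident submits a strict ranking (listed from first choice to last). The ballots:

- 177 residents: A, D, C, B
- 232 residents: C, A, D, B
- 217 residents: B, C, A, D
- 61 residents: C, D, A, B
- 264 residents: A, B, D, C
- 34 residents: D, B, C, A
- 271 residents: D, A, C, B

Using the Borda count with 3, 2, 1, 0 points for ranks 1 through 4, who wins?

A

C: 177·1 + 232·3 + 217·2 + 61·3 + 264·0 + 34·1 + 271·1 = 1795
A: 177·3 + 232·2 + 217·1 + 61·1 + 264·3 + 34·0 + 271·2 = 2607
B: 177·0 + 232·0 + 217·3 + 61·0 + 264·2 + 34·2 + 271·0 = 1247
D: 177·2 + 232·1 + 217·0 + 61·2 + 264·1 + 34·3 + 271·3 = 1887
A has the highest Borda score (2607).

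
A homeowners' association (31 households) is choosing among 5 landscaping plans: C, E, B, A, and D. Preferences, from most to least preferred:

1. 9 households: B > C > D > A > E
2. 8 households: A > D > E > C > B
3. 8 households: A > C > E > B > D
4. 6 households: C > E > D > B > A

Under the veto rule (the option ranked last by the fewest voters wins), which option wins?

C

Last-place votes: C 0, E 9, B 8, A 6, D 8.
C is ranked last by the fewest voters, so C wins.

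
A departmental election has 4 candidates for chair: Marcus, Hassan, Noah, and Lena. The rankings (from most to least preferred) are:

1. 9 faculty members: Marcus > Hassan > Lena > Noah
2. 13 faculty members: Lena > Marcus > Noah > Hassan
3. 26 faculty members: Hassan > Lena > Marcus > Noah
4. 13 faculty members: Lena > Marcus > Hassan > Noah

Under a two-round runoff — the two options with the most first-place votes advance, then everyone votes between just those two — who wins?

Round 1 first-place votes: Marcus 9, Hassan 26, Noah 0, Lena 26.
Hassan and Lena advance.
Runoff: Hassan is preferred to Lena by 35 voters; Lena by 26.
Hassan wins the runoff.

Hassan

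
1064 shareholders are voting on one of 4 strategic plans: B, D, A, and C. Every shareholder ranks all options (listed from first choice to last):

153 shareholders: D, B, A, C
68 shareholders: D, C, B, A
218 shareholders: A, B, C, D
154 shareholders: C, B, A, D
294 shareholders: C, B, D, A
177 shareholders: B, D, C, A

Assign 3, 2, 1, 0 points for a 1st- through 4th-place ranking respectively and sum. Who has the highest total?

B

B: 153·2 + 68·1 + 218·2 + 154·2 + 294·2 + 177·3 = 2237
D: 153·3 + 68·3 + 218·0 + 154·0 + 294·1 + 177·2 = 1311
A: 153·1 + 68·0 + 218·3 + 154·1 + 294·0 + 177·0 = 961
C: 153·0 + 68·2 + 218·1 + 154·3 + 294·3 + 177·1 = 1875
B has the highest Borda score (2237).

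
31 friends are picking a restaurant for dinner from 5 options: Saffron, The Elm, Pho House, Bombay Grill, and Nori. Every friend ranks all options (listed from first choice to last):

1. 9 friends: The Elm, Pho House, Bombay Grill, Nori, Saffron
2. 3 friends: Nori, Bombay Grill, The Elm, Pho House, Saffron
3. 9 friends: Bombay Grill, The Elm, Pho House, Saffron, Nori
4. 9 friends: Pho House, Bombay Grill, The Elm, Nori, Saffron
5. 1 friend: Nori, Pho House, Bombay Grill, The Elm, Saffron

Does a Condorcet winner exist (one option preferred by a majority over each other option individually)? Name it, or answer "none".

Checking pairwise contests:
The Elm beats Saffron 31–0.
Bombay Grill beats The Elm 22–9.
The Elm beats Pho House 21–10.
Pho House beats Bombay Grill 19–12.
The Elm beats Nori 27–4.
Every option loses at least one head-to-head, so there is no Condorcet winner.

none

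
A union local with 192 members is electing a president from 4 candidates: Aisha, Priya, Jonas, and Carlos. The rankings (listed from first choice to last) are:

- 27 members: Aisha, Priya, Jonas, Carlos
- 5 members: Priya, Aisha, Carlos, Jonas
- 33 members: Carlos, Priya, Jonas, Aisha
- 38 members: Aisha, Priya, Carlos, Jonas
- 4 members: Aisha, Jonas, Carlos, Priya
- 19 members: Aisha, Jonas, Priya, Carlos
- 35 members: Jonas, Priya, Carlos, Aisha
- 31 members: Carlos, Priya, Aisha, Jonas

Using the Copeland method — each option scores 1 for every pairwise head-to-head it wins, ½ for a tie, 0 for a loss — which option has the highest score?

Priya

Aisha: beats Jonas; loses to Priya and Carlos → score 1.
Priya: beats Aisha, Jonas, and Carlos → score 3.
Jonas: loses to Aisha, Priya, and Carlos → score 0.
Carlos: beats Aisha and Jonas; loses to Priya → score 2.
Priya has the best pairwise record.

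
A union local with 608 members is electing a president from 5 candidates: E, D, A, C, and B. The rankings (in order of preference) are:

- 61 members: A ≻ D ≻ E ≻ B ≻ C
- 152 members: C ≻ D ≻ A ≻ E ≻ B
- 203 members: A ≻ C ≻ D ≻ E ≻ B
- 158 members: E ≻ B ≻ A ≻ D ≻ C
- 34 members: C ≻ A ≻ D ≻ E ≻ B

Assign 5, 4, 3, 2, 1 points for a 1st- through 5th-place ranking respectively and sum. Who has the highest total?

E: 61·3 + 152·2 + 203·2 + 158·5 + 34·2 = 1751
D: 61·4 + 152·4 + 203·3 + 158·2 + 34·3 = 1879
A: 61·5 + 152·3 + 203·5 + 158·3 + 34·4 = 2386
C: 61·1 + 152·5 + 203·4 + 158·1 + 34·5 = 1961
B: 61·2 + 152·1 + 203·1 + 158·4 + 34·1 = 1143
A has the highest Borda score (2386).

A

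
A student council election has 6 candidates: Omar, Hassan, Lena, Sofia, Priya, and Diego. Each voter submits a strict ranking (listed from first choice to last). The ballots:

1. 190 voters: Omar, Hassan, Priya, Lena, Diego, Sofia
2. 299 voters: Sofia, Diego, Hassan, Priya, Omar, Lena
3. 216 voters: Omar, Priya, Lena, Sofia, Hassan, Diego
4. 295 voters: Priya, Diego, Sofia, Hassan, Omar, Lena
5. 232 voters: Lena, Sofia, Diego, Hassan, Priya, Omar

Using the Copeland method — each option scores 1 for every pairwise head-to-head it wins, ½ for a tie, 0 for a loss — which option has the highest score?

Omar: beats Lena; loses to Hassan, Sofia, Priya, and Diego → score 1.
Hassan: beats Omar, Lena, and Priya; loses to Sofia and Diego → score 3.
Lena: beats Sofia and Diego; loses to Omar, Hassan, and Priya → score 2.
Sofia: beats Omar, Hassan, and Diego; loses to Lena and Priya → score 3.
Priya: beats Omar, Lena, Sofia, and Diego; loses to Hassan → score 4.
Diego: beats Omar and Hassan; loses to Lena, Sofia, and Priya → score 2.
Priya has the best pairwise record.

Priya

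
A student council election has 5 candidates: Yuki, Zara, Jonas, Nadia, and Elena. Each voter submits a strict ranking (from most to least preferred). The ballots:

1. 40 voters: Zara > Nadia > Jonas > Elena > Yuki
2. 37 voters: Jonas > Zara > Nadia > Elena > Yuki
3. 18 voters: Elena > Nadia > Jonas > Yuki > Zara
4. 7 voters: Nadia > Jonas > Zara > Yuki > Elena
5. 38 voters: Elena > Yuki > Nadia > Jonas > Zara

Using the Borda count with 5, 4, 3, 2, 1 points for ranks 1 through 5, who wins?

Nadia

Yuki: 40·1 + 37·1 + 18·2 + 7·2 + 38·4 = 279
Zara: 40·5 + 37·4 + 18·1 + 7·3 + 38·1 = 425
Jonas: 40·3 + 37·5 + 18·3 + 7·4 + 38·2 = 463
Nadia: 40·4 + 37·3 + 18·4 + 7·5 + 38·3 = 492
Elena: 40·2 + 37·2 + 18·5 + 7·1 + 38·5 = 441
Nadia has the highest Borda score (492).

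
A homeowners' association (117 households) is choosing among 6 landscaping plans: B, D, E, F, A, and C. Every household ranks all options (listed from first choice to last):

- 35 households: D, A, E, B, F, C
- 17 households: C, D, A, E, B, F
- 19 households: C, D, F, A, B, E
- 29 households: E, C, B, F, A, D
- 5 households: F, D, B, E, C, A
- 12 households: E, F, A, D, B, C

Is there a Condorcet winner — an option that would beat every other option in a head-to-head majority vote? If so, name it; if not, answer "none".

none

Checking pairwise contests:
D beats B 88–29.
C beats D 65–52.
D beats E 76–41.
B beats F 81–36.
D beats A 76–41.
E beats C 81–36.
Every option loses at least one head-to-head, so there is no Condorcet winner.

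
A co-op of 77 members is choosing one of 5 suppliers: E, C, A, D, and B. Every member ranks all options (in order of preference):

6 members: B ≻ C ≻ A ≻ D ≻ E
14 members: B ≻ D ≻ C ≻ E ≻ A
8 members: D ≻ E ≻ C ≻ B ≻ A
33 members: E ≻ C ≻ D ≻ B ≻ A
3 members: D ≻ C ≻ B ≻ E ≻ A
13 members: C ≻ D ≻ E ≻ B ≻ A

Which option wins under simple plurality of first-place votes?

First-place votes: E 33, C 13, A 0, D 11, B 20.
E has the most first-place votes.

E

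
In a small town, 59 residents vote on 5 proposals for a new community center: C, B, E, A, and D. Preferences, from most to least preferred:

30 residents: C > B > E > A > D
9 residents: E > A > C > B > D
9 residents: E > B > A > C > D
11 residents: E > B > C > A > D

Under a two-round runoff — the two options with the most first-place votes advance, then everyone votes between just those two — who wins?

Round 1 first-place votes: C 30, B 0, E 29, A 0, D 0.
C and E advance.
Runoff: C is preferred to E by 30 voters; E by 29.
C wins the runoff.

C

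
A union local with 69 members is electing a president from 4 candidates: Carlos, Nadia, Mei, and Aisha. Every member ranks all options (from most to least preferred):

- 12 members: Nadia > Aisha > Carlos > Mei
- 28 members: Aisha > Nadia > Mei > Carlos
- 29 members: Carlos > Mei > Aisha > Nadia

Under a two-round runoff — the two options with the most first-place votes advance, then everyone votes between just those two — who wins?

Aisha

Round 1 first-place votes: Carlos 29, Nadia 12, Mei 0, Aisha 28.
Carlos and Aisha advance.
Runoff: Carlos is preferred to Aisha by 29 voters; Aisha by 40.
Aisha wins the runoff.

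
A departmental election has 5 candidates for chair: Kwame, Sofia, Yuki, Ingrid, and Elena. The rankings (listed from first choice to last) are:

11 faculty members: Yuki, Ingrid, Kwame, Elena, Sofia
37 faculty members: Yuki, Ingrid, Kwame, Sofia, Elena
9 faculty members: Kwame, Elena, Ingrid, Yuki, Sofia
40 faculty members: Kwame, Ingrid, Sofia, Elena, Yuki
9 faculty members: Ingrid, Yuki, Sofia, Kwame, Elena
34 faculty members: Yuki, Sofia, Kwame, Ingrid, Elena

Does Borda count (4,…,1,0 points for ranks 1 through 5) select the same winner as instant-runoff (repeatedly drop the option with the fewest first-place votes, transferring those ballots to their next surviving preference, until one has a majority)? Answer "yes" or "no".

no

Borda — scores: Kwame 369, Sofia 237, Yuki 364, Ingrid 352, Elena 78. Winner: Kwame.
Instant-runoff — R1 Kwame 49, Sofia 0, Yuki 82, Ingrid 9, Elena 0 (Yuki winner). Winner: Yuki.
The two methods disagree.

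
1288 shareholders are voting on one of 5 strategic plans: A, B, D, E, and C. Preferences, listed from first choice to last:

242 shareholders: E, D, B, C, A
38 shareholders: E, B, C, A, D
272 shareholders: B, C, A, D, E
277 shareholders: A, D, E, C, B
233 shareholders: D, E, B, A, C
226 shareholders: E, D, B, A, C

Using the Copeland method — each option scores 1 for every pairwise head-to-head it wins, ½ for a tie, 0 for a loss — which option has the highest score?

D

A: beats C; loses to B, D, and E → score 1.
B: beats A and C; loses to D and E → score 2.
D: beats A, B, E, and C → score 4.
E: beats A, B, and C; loses to D → score 3.
C: loses to A, B, D, and E → score 0.
D has the best pairwise record.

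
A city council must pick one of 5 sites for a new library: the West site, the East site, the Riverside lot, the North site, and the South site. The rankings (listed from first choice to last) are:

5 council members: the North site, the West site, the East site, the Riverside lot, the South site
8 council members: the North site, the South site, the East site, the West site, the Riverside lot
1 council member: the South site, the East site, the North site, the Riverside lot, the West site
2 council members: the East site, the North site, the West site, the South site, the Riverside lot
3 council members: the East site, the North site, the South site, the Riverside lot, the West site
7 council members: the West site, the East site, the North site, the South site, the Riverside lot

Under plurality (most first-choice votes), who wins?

the North site

First-place votes: the West site 7, the East site 5, the Riverside lot 0, the North site 13, the South site 1.
the North site has the most first-place votes.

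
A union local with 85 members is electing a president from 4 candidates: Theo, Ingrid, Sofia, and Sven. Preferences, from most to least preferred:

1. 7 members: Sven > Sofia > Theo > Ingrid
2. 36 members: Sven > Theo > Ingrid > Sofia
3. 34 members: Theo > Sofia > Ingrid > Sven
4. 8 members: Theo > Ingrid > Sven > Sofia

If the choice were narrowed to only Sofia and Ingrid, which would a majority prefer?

Ingrid

Voters preferring Sofia to Ingrid: 41; preferring Ingrid to Sofia: 44.
Ingrid wins the head-to-head.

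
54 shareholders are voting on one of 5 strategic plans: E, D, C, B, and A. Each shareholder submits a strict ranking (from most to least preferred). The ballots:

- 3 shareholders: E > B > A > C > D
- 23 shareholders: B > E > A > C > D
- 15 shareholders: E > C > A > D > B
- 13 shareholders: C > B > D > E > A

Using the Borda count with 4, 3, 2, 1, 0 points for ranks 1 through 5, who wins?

E: 3·4 + 23·3 + 15·4 + 13·1 = 154
D: 3·0 + 23·0 + 15·1 + 13·2 = 41
C: 3·1 + 23·1 + 15·3 + 13·4 = 123
B: 3·3 + 23·4 + 15·0 + 13·3 = 140
A: 3·2 + 23·2 + 15·2 + 13·0 = 82
E has the highest Borda score (154).

E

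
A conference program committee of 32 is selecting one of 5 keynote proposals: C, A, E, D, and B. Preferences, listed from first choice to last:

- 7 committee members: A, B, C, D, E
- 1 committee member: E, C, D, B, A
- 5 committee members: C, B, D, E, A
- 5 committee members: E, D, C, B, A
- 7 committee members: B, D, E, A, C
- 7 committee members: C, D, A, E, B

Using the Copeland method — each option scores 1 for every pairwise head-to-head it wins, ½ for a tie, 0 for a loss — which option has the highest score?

C: beats A, E, D, and B → score 4.
A: loses to C, E, D, and B → score 0.
E: beats A; loses to C, D, and B → score 1.
D: beats A and E; loses to C and B → score 2.
B: beats A, E, and D; loses to C → score 3.
C has the best pairwise record.

C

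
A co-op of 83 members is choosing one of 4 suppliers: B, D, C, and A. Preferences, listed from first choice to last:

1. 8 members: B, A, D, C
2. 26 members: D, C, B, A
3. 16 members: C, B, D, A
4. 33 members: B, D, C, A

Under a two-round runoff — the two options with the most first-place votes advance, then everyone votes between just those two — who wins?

Round 1 first-place votes: B 41, D 26, C 16, A 0.
B and D advance.
Runoff: B is preferred to D by 57 voters; D by 26.
B wins the runoff.

B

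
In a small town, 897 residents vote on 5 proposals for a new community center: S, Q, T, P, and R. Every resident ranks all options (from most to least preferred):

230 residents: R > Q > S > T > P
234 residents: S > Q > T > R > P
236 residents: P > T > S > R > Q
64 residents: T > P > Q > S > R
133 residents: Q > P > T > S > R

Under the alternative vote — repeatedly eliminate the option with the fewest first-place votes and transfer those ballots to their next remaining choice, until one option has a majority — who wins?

Round 1: S 234, Q 133, T 64, P 236, R 230. Eliminate T.
Round 2: S 234, Q 133, P 300, R 230. Eliminate Q.
Round 3: S 234, P 433, R 230. Eliminate R.
Round 4: S 464, P 433. S has a majority.

S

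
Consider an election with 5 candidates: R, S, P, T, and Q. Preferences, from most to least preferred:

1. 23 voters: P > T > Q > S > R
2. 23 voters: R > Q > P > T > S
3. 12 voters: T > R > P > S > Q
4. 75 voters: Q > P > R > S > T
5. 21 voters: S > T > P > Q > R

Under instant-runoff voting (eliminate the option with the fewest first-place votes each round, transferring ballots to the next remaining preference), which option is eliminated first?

T

Round 1: R 23, S 21, P 23, T 12, Q 75. Eliminate T.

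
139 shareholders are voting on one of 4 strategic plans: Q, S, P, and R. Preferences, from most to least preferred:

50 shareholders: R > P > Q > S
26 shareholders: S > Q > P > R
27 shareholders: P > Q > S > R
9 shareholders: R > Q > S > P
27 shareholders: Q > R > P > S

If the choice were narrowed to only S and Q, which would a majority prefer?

Voters preferring S to Q: 26; preferring Q to S: 113.
Q wins the head-to-head.

Q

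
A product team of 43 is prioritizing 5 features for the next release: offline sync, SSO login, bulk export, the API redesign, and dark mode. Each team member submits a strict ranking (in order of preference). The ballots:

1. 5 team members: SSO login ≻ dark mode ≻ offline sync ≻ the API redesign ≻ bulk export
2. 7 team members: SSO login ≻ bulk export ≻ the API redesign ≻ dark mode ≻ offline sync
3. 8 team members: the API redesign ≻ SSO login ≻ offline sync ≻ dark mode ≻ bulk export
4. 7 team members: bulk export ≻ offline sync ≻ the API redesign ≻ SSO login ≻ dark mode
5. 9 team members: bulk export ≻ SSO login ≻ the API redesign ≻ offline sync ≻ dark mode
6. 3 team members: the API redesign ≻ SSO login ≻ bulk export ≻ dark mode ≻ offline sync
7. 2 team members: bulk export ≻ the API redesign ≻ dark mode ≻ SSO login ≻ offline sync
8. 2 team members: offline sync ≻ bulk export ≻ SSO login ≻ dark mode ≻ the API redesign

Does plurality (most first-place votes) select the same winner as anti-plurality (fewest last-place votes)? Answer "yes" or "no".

Plurality — first-place votes: offline sync 2, SSO login 12, bulk export 18, the API redesign 11, dark mode 0. Winner: bulk export.
Anti-plurality — last-place votes: offline sync 12, SSO login 0, bulk export 13, the API redesign 2, dark mode 16. Winner: SSO login.
The two methods disagree.

no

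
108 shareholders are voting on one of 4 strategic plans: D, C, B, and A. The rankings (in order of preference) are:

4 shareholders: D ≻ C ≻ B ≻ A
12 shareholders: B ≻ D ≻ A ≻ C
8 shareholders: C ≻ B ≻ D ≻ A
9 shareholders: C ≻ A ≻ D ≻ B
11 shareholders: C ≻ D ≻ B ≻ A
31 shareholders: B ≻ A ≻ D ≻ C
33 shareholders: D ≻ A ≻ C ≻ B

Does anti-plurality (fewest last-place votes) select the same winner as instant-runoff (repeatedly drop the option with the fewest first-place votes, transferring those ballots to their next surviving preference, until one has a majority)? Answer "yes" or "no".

Anti-plurality — last-place votes: D 0, C 43, B 42, A 23. Winner: D.
Instant-runoff — R1 D 37, C 28, B 43, A 0 (A out); R2 D 37, C 28, B 43 (C out); R3 D 57, B 51 (D winner). Winner: D.
The two methods agree.

yes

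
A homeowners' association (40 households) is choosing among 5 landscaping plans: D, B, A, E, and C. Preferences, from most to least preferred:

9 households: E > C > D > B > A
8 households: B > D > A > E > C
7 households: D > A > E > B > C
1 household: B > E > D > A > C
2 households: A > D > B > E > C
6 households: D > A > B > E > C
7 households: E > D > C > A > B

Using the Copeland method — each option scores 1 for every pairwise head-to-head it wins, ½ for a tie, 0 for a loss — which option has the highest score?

D: beats B, A, E, and C → score 4.
B: beats C; loses to D, A, and E → score 1.
A: beats B, E, and C; loses to D → score 3.
E: beats B and C; loses to D and A → score 2.
C: loses to D, B, A, and E → score 0.
D has the best pairwise record.

D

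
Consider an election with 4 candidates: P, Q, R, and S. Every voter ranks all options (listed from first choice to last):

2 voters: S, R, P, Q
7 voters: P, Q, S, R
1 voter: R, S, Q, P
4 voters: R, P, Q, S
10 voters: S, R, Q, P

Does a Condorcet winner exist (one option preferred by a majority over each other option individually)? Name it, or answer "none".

S

S vs P: 13–11 for S.
S vs Q: 13–11 for S.
S vs R: 19–5 for S.
S beats every other option head-to-head.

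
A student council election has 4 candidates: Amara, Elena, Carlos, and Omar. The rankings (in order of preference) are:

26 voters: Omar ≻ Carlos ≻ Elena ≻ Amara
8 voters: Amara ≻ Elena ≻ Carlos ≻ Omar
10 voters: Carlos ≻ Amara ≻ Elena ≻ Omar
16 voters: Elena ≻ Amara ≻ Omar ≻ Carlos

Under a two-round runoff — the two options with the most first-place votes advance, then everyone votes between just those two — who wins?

Elena

Round 1 first-place votes: Amara 8, Elena 16, Carlos 10, Omar 26.
Omar and Elena advance.
Runoff: Omar is preferred to Elena by 26 voters; Elena by 34.
Elena wins the runoff.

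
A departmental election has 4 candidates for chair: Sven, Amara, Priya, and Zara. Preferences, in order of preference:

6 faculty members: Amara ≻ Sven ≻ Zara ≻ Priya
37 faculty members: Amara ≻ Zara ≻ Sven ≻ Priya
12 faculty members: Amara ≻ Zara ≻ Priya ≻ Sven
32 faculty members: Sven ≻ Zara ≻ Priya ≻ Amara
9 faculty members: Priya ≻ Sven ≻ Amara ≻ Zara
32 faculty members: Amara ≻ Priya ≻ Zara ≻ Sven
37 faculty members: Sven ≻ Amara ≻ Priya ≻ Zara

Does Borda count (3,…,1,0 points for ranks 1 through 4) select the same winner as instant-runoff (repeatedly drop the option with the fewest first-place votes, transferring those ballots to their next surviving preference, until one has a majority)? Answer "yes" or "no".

yes

Borda — scores: Sven 274, Amara 344, Priya 172, Zara 200. Winner: Amara.
Instant-runoff — R1 Sven 69, Amara 87, Priya 9, Zara 0 (Amara winner). Winner: Amara.
The two methods agree.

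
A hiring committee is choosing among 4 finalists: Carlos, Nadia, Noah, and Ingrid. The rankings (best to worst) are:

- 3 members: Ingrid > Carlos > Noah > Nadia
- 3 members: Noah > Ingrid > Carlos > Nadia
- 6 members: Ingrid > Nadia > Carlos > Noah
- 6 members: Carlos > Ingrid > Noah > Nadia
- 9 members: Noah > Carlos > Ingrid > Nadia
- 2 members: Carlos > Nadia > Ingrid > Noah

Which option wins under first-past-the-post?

First-place votes: Carlos 8, Nadia 0, Noah 12, Ingrid 9.
Noah has the most first-place votes.

Noah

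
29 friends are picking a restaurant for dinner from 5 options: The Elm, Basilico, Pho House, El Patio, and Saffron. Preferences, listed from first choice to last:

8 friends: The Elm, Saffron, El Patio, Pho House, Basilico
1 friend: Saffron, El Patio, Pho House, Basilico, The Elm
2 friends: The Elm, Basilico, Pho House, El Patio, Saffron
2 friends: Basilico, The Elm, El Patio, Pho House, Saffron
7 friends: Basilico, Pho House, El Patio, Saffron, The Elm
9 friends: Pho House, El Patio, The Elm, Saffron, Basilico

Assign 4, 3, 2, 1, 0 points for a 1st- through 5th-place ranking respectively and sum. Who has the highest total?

Pho House

The Elm: 8·4 + 1·0 + 2·4 + 2·3 + 7·0 + 9·2 = 64
Basilico: 8·0 + 1·1 + 2·3 + 2·4 + 7·4 + 9·0 = 43
Pho House: 8·1 + 1·2 + 2·2 + 2·1 + 7·3 + 9·4 = 73
El Patio: 8·2 + 1·3 + 2·1 + 2·2 + 7·2 + 9·3 = 66
Saffron: 8·3 + 1·4 + 2·0 + 2·0 + 7·1 + 9·1 = 44
Pho House has the highest Borda score (73).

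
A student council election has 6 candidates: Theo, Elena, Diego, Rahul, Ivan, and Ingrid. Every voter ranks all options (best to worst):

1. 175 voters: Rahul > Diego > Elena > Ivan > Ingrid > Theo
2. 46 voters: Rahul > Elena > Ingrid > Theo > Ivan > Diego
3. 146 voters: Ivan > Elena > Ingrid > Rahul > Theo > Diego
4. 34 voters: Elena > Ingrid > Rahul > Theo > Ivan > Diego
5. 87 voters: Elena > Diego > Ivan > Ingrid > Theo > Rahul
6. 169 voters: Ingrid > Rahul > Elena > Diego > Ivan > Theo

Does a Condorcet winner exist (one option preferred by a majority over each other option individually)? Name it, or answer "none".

none

Checking pairwise contests:
Elena beats Theo 657–0.
Rahul beats Elena 390–267.
Elena beats Diego 482–175.
Ingrid beats Rahul 436–221.
Elena beats Ivan 511–146.
Elena beats Ingrid 488–169.
Every option loses at least one head-to-head, so there is no Condorcet winner.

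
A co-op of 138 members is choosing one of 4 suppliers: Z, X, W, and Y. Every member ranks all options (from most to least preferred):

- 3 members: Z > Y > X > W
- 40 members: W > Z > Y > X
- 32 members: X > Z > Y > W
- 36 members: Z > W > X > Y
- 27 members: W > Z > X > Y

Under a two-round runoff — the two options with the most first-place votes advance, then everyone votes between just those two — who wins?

Round 1 first-place votes: Z 39, X 32, W 67, Y 0.
W and Z advance.
Runoff: W is preferred to Z by 67 voters; Z by 71.
Z wins the runoff.

Z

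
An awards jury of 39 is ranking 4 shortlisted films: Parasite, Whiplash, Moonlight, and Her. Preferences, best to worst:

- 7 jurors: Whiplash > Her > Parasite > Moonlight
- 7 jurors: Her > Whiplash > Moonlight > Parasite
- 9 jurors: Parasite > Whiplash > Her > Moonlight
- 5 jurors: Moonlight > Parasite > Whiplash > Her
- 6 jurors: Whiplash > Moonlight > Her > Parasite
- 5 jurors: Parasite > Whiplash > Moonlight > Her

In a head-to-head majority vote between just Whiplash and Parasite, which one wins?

Voters preferring Whiplash to Parasite: 20; preferring Parasite to Whiplash: 19.
Whiplash wins the head-to-head.

Whiplash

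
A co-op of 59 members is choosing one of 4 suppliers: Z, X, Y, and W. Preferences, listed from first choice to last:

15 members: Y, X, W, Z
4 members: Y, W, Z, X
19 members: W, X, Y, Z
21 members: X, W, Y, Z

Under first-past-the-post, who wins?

X

First-place votes: Z 0, X 21, Y 19, W 19.
X has the most first-place votes.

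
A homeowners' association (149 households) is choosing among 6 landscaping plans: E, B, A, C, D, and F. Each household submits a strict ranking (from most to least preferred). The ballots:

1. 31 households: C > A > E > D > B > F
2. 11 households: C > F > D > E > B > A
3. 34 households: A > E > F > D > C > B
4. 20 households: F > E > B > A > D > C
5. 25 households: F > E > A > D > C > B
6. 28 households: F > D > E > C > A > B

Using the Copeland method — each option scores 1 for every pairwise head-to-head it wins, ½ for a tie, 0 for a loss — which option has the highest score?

E: beats B, A, C, and D; loses to F → score 4.
B: loses to E, A, C, D, and F → score 0.
A: beats B, C, and D; loses to E and F → score 3.
C: beats B; loses to E, A, D, and F → score 1.
D: beats B and C; loses to E, A, and F → score 2.
F: beats E, B, A, C, and D → score 5.
F has the best pairwise record.

F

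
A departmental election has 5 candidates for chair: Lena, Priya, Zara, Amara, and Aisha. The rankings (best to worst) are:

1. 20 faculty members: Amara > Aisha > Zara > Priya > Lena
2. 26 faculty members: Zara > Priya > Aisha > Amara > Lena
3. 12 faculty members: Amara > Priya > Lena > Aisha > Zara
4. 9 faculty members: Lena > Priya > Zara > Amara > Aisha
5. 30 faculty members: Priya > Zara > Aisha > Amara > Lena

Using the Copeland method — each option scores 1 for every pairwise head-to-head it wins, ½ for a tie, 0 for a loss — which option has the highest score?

Priya

Lena: loses to Priya, Zara, Amara, and Aisha → score 0.
Priya: beats Lena, Zara, Amara, and Aisha → score 4.
Zara: beats Lena, Amara, and Aisha; loses to Priya → score 3.
Amara: beats Lena; loses to Priya, Zara, and Aisha → score 1.
Aisha: beats Lena and Amara; loses to Priya and Zara → score 2.
Priya has the best pairwise record.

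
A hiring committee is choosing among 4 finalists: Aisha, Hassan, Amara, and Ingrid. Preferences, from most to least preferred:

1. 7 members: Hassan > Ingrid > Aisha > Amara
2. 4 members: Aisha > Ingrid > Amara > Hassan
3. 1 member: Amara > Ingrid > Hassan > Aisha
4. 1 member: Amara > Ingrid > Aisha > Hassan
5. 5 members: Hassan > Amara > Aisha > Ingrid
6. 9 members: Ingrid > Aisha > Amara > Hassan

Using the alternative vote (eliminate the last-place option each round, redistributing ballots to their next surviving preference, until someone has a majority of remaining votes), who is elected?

Round 1: Aisha 4, Hassan 12, Amara 2, Ingrid 9. Eliminate Amara.
Round 2: Aisha 4, Hassan 12, Ingrid 11. Eliminate Aisha.
Round 3: Hassan 12, Ingrid 15. Ingrid has a majority.

Ingrid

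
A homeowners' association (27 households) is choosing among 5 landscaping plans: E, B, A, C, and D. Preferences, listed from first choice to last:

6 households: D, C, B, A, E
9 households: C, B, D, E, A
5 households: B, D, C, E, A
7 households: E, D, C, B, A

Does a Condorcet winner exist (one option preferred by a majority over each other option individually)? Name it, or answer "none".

none

Checking pairwise contests:
B beats E 20–7.
C beats B 22–5.
E beats A 21–6.
D beats C 18–9.
B beats D 14–13.
Every option loses at least one head-to-head, so there is no Condorcet winner.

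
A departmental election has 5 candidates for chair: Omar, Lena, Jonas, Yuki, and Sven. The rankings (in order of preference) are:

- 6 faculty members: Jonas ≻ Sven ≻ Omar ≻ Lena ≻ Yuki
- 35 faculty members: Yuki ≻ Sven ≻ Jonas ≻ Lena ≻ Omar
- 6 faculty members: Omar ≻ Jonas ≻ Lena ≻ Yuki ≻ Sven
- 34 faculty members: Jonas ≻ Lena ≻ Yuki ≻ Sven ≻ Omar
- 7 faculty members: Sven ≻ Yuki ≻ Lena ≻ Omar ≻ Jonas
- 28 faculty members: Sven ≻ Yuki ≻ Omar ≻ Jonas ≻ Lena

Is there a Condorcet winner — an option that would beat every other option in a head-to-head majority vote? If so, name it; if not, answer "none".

Yuki

Yuki vs Omar: 104–12 for Yuki.
Yuki vs Lena: 70–46 for Yuki.
Yuki vs Jonas: 70–46 for Yuki.
Yuki vs Sven: 75–41 for Yuki.
Yuki beats every other option head-to-head.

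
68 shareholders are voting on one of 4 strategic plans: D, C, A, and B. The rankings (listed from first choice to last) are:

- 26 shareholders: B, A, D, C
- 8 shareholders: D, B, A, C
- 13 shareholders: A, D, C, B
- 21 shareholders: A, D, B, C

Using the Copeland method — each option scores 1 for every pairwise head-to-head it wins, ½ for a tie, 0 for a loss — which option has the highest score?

A

D: beats C and B; loses to A → score 2.
C: loses to D, A, and B → score 0.
A: beats D and C; ties B → score 2.5.
B: beats C; ties A; loses to D → score 1.5.
A has the best pairwise record.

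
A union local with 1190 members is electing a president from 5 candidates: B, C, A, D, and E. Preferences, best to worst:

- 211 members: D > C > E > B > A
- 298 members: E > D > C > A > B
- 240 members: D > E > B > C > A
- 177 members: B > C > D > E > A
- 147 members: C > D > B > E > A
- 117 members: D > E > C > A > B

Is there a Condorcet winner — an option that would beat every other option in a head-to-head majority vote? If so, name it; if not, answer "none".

D vs B: 1013–177 for D.
D vs C: 866–324 for D.
D vs A: 1190–0 for D.
D vs E: 892–298 for D.
D beats every other option head-to-head.

D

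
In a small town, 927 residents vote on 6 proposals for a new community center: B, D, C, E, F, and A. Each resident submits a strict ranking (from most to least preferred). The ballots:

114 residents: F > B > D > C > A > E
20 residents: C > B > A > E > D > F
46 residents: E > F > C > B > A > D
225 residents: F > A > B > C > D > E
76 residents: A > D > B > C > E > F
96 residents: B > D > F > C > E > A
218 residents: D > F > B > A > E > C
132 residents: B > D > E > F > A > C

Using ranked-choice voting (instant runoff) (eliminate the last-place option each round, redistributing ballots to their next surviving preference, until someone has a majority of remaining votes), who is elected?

D

Round 1: B 228, D 218, C 20, E 46, F 339, A 76. Eliminate C.
Round 2: B 248, D 218, E 46, F 339, A 76. Eliminate E.
Round 3: B 248, D 218, F 385, A 76. Eliminate A.
Round 4: B 248, D 294, F 385. Eliminate B.
Round 5: D 542, F 385. D has a majority.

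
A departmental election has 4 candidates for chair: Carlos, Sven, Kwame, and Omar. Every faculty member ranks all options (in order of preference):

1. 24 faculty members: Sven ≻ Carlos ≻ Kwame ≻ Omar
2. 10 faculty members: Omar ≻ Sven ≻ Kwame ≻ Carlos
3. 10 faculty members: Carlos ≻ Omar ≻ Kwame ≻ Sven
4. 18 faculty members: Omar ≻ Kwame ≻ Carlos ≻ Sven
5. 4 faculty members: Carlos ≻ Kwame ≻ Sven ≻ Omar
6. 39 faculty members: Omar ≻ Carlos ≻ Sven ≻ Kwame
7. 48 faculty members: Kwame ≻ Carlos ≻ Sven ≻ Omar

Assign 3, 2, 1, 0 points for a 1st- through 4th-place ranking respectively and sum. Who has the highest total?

Carlos

Carlos: 24·2 + 10·0 + 10·3 + 18·1 + 4·3 + 39·2 + 48·2 = 282
Sven: 24·3 + 10·2 + 10·0 + 18·0 + 4·1 + 39·1 + 48·1 = 183
Kwame: 24·1 + 10·1 + 10·1 + 18·2 + 4·2 + 39·0 + 48·3 = 232
Omar: 24·0 + 10·3 + 10·2 + 18·3 + 4·0 + 39·3 + 48·0 = 221
Carlos has the highest Borda score (282).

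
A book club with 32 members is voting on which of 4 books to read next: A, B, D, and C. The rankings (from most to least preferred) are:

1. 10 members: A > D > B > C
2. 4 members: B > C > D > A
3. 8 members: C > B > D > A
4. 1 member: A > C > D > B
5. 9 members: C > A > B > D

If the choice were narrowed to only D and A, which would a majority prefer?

Voters preferring D to A: 12; preferring A to D: 20.
A wins the head-to-head.

A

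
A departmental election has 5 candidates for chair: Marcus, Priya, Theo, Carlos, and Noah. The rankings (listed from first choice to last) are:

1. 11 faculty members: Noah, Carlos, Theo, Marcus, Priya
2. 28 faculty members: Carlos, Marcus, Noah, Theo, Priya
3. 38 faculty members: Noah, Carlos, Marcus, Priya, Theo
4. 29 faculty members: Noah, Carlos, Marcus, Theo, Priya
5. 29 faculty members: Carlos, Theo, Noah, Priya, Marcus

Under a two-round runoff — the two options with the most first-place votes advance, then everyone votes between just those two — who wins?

Round 1 first-place votes: Marcus 0, Priya 0, Theo 0, Carlos 57, Noah 78.
Noah and Carlos advance.
Runoff: Noah is preferred to Carlos by 78 voters; Carlos by 57.
Noah wins the runoff.

Noah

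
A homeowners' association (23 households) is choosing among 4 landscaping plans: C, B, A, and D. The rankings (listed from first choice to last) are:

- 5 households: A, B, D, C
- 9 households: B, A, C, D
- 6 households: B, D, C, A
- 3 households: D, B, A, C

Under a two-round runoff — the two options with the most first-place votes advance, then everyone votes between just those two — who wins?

Round 1 first-place votes: C 0, B 15, A 5, D 3.
B and A advance.
Runoff: B is preferred to A by 18 voters; A by 5.
B wins the runoff.

B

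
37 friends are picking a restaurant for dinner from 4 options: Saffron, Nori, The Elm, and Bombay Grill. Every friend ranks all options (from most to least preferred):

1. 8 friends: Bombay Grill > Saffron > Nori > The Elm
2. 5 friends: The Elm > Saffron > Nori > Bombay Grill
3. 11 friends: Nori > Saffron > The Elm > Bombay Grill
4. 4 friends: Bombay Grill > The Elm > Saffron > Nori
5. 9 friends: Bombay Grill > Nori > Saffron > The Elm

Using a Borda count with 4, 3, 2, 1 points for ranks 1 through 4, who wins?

Nori

Saffron: 8·3 + 5·3 + 11·3 + 4·2 + 9·2 = 98
Nori: 8·2 + 5·2 + 11·4 + 4·1 + 9·3 = 101
The Elm: 8·1 + 5·4 + 11·2 + 4·3 + 9·1 = 71
Bombay Grill: 8·4 + 5·1 + 11·1 + 4·4 + 9·4 = 100
Nori has the highest Borda score (101).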